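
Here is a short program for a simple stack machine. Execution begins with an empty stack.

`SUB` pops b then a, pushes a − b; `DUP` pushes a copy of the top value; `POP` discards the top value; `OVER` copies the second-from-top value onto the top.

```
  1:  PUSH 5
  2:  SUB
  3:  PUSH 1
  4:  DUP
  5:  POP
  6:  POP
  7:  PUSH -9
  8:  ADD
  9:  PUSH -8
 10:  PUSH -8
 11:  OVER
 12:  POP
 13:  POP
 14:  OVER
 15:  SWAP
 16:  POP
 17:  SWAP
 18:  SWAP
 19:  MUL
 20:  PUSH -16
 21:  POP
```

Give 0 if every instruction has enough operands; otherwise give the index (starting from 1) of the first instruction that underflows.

PUSH 5 -> 5
SUB  — needs 2 operands, stack has 1 → underflow

2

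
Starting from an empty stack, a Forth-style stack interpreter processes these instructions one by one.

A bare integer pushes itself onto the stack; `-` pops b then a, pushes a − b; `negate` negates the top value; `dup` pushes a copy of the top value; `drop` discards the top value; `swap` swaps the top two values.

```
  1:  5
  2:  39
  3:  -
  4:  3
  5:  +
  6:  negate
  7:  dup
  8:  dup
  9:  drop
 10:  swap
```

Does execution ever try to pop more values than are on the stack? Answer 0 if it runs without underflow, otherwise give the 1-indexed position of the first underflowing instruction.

0

5      : 5
39     : 5 39
-      : -34
3      : -34 3
+      : -31
negate : 31
dup    : 31 31
dup    : 31 31 31
drop   : 31 31
swap   : 31 31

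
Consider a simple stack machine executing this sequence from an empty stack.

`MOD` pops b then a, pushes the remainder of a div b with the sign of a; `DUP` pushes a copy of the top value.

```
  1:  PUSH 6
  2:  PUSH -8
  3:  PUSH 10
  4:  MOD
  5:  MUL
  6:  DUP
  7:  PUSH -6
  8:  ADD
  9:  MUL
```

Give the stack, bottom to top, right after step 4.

PUSH 6  → [6]
PUSH -8 → [6, -8]
PUSH 10 → [6, -8, 10]
MOD     → [6, -8]

[6, -8]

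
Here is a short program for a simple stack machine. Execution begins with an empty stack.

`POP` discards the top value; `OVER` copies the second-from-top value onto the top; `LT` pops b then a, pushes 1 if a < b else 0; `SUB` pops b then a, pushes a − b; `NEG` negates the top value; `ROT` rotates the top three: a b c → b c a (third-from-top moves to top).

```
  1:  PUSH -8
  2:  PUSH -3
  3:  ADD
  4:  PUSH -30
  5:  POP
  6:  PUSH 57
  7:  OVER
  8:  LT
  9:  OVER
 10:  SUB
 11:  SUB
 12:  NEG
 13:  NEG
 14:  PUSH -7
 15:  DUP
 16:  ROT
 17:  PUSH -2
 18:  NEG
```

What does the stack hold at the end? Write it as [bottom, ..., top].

PUSH -8  : -8
PUSH -3  : -8 -3
ADD      : -11
PUSH -30 : -11 -30
POP      : -11
PUSH 57  : -11 57
OVER     : -11 57 -11
LT       : -11 0
OVER     : -11 0 -11
SUB      : -11 11
SUB      : -22
NEG      : 22
NEG      : -22
PUSH -7  : -22 -7
DUP      : -22 -7 -7
ROT      : -7 -7 -22
PUSH -2  : -7 -7 -22 -2
NEG      : -7 -7 -22 2

[-7, -7, -22, 2]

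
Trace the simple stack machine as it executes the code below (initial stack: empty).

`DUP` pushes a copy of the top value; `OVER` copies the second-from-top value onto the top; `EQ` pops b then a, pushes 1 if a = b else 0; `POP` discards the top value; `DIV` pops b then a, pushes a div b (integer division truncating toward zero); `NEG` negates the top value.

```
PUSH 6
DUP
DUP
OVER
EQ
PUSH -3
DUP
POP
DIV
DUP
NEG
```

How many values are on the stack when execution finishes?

PUSH 6  → 6
DUP     → 6 6
DUP     → 6 6 6
OVER    → 6 6 6 6
EQ      → 6 6 1
PUSH -3 → 6 6 1 -3
DUP     → 6 6 1 -3 -3
POP     → 6 6 1 -3
DIV     → 6 6 0
DUP     → 6 6 0 0
NEG     → 6 6 0 0

4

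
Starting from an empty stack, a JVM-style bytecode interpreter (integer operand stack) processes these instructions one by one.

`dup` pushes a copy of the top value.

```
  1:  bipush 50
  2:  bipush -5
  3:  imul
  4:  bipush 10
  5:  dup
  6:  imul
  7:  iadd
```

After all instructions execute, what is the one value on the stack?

bipush 50  50
bipush -5  50 -5
imul       -250
bipush 10  -250 10
dup        -250 10 10
imul       -250 100
iadd       -150

-150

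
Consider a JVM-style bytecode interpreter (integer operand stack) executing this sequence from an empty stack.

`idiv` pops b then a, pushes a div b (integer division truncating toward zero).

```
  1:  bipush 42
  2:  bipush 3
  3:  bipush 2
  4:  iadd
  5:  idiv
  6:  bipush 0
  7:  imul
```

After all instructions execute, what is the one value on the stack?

bipush 42 -> 42
bipush 3  -> 42 3
bipush 2  -> 42 3 2
iadd      -> 42 5
idiv      -> 8
bipush 0  -> 8 0
imul      -> 0

0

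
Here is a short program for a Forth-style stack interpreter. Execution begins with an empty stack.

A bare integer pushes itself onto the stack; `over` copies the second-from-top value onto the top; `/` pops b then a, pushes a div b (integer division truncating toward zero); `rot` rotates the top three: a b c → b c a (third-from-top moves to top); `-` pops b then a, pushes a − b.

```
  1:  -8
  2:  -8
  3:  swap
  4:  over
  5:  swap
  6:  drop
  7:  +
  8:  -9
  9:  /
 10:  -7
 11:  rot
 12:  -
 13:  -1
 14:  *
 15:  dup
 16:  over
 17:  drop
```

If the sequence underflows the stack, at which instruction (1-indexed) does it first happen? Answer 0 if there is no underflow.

-8   → -8
-8   → -8 -8
swap → -8 -8
over → -8 -8 -8
swap → -8 -8 -8
drop → -8 -8
+    → -16
-9   → -16 -9
/    → 1
-7   → 1 -7
rot  — needs 3 operands, stack has 2 → underflow

11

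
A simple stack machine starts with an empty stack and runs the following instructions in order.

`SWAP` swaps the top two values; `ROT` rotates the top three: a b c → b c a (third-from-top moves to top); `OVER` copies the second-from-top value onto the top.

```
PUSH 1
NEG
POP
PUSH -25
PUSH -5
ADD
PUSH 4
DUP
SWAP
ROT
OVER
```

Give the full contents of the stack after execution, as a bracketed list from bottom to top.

[4, 4, -30, 4]

PUSH 1   -> 1
NEG      -> -1
POP      -> (empty)
PUSH -25 -> -25
PUSH -5  -> -25 -5
ADD      -> -30
PUSH 4   -> -30 4
DUP      -> -30 4 4
SWAP     -> -30 4 4
ROT      -> 4 4 -30
OVER     -> 4 4 -30 4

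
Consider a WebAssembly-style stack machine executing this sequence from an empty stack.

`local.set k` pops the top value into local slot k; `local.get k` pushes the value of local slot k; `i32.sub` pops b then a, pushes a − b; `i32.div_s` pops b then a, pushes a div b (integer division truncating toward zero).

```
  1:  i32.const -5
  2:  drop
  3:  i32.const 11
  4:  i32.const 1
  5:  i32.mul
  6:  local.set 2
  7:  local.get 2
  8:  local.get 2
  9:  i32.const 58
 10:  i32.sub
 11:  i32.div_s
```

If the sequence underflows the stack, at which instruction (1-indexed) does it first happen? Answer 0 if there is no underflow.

0

i32.const -5 → -5
drop         → (empty)
i32.const 11 → 11
i32.const 1  → 11 1
i32.mul      → 11
local.set 2  → (empty)
local.get 2  → 11
local.get 2  → 11 11
i32.const 58 → 11 11 58
i32.sub      → 11 -47
i32.div_s    → 0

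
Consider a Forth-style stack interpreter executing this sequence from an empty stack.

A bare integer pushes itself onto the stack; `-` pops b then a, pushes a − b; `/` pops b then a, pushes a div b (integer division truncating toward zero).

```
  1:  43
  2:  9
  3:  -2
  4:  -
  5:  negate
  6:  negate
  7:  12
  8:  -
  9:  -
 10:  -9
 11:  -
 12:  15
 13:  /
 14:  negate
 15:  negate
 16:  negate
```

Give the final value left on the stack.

-3

43     → [43]
9      → [43, 9]
-2     → [43, 9, -2]
-      → [43, 11]
negate → [43, -11]
negate → [43, 11]
12     → [43, 11, 12]
-      → [43, -1]
-      → [44]
-9     → [44, -9]
-      → [53]
15     → [53, 15]
/      → [3]
negate → [-3]
negate → [3]
negate → [-3]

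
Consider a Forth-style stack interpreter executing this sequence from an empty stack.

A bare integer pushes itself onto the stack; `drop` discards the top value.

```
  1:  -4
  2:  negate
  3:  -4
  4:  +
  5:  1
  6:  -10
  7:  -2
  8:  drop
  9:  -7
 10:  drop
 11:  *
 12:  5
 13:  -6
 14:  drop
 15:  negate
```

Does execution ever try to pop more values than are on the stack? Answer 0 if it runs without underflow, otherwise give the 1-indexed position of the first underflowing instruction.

-4     : -4
negate : 4
-4     : 4 -4
+      : 0
1      : 0 1
-10    : 0 1 -10
-2     : 0 1 -10 -2
drop   : 0 1 -10
-7     : 0 1 -10 -7
drop   : 0 1 -10
*      : 0 -10
5      : 0 -10 5
-6     : 0 -10 5 -6
drop   : 0 -10 5
negate : 0 -10 -5

0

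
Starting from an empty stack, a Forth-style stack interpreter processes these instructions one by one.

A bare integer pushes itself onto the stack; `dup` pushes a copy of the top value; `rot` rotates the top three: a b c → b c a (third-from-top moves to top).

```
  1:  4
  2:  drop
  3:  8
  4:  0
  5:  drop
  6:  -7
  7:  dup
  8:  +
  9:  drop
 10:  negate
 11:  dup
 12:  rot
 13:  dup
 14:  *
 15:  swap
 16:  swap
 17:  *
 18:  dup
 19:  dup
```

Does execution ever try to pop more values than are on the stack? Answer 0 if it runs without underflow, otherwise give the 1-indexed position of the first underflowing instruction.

4      -> [4]
drop   -> []
8      -> [8]
0      -> [8, 0]
drop   -> [8]
-7     -> [8, -7]
dup    -> [8, -7, -7]
+      -> [8, -14]
drop   -> [8]
negate -> [-8]
dup    -> [-8, -8]
rot  — needs 3 operands, stack has 2 → underflow

12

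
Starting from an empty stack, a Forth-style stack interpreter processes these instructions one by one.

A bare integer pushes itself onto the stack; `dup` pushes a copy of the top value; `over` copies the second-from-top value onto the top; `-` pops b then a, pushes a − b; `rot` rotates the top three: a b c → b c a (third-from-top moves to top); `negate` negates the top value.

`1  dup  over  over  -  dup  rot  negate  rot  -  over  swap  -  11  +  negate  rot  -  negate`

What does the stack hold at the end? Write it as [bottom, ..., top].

[0, 13]

1      → [1]
dup    → [1, 1]
over   → [1, 1, 1]
over   → [1, 1, 1, 1]
-      → [1, 1, 0]
dup    → [1, 1, 0, 0]
rot    → [1, 0, 0, 1]
negate → [1, 0, 0, -1]
rot    → [1, 0, -1, 0]
-      → [1, 0, -1]
over   → [1, 0, -1, 0]
swap   → [1, 0, 0, -1]
-      → [1, 0, 1]
11     → [1, 0, 1, 11]
+      → [1, 0, 12]
negate → [1, 0, -12]
rot    → [0, -12, 1]
-      → [0, -13]
negate → [0, 13]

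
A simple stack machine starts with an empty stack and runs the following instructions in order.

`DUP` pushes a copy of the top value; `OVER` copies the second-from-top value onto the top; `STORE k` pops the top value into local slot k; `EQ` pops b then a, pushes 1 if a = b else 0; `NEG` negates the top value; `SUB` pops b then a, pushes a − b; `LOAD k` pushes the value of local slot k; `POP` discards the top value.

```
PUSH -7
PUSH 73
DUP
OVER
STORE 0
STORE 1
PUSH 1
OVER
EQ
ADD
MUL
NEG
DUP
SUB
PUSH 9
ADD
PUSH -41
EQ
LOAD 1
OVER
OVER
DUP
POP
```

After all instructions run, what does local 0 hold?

73

PUSH -7   -7
PUSH 73   -7 73
DUP       -7 73 73
OVER      -7 73 73 73
STORE 0   -7 73 73
STORE 1   -7 73
PUSH 1    -7 73 1
OVER      -7 73 1 73
EQ        -7 73 0
ADD       -7 73
MUL       -511
NEG       511
DUP       511 511
SUB       0
PUSH 9    0 9
ADD       9
PUSH -41  9 -41
EQ        0
LOAD 1    0 73
OVER      0 73 0
OVER      0 73 0 73
DUP       0 73 0 73 73
POP       0 73 0 73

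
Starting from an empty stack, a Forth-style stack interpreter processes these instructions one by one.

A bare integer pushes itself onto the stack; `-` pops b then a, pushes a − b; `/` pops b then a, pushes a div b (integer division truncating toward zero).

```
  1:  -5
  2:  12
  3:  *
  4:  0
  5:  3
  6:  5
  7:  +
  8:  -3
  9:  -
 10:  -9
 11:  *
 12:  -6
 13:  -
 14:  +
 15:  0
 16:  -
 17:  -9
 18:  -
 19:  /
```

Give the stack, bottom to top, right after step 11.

-5 -> -5
12 -> -5 12
*  -> -60
0  -> -60 0
3  -> -60 0 3
5  -> -60 0 3 5
+  -> -60 0 8
-3 -> -60 0 8 -3
-  -> -60 0 11
-9 -> -60 0 11 -9
*  -> -60 0 -99

[-60, 0, -99]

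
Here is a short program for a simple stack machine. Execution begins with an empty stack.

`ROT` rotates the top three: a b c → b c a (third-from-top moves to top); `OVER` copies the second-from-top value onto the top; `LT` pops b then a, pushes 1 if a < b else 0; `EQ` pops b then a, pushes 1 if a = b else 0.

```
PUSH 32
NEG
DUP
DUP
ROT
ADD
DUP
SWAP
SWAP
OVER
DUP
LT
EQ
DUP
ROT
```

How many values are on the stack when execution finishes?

4

PUSH 32 -> 32
NEG     -> -32
DUP     -> -32 -32
DUP     -> -32 -32 -32
ROT     -> -32 -32 -32
ADD     -> -32 -64
DUP     -> -32 -64 -64
SWAP    -> -32 -64 -64
SWAP    -> -32 -64 -64
OVER    -> -32 -64 -64 -64
DUP     -> -32 -64 -64 -64 -64
LT      -> -32 -64 -64 0
EQ      -> -32 -64 0
DUP     -> -32 -64 0 0
ROT     -> -32 0 0 -64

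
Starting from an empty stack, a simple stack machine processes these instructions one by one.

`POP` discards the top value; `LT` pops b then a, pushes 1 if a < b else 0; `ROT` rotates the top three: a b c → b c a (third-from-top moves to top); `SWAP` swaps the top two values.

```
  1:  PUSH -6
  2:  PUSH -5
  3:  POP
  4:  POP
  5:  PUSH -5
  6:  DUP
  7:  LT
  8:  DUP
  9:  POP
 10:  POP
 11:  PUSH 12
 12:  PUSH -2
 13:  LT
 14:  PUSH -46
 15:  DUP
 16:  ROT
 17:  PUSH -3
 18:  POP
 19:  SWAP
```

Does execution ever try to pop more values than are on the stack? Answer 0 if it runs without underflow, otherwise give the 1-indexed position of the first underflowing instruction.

0

PUSH -6  : -6
PUSH -5  : -6 -5
POP      : -6
POP      : (empty)
PUSH -5  : -5
DUP      : -5 -5
LT       : 0
DUP      : 0 0
POP      : 0
POP      : (empty)
PUSH 12  : 12
PUSH -2  : 12 -2
LT       : 0
PUSH -46 : 0 -46
DUP      : 0 -46 -46
ROT      : -46 -46 0
PUSH -3  : -46 -46 0 -3
POP      : -46 -46 0
SWAP     : -46 0 -46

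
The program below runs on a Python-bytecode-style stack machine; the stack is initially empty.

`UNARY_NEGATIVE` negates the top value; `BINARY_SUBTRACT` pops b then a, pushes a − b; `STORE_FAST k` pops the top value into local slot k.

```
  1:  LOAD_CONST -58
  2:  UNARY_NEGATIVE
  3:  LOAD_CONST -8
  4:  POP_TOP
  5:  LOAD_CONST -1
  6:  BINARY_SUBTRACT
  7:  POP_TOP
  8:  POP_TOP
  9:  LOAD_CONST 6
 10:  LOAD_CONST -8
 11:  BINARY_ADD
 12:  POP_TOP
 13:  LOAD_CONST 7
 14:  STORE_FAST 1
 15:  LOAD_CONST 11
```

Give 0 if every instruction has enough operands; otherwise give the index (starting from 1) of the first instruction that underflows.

8

LOAD_CONST -58  → -58
UNARY_NEGATIVE  → 58
LOAD_CONST -8   → 58 -8
POP_TOP         → 58
LOAD_CONST -1   → 58 -1
BINARY_SUBTRACT → 59
POP_TOP         → (empty)
POP_TOP  — needs 1 operand, stack has 0 → underflow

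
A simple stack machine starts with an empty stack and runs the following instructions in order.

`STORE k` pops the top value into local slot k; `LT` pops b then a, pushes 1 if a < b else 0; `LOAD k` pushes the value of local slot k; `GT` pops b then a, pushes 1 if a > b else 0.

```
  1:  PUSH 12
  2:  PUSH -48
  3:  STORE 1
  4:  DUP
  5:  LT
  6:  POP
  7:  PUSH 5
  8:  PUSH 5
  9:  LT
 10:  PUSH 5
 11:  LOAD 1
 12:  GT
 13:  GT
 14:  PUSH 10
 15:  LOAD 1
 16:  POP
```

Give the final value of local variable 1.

-48

PUSH 12  -> [12]
PUSH -48 -> [12, -48]
STORE 1  -> [12]
DUP      -> [12, 12]
LT       -> [0]
POP      -> []
PUSH 5   -> [5]
PUSH 5   -> [5, 5]
LT       -> [0]
PUSH 5   -> [0, 5]
LOAD 1   -> [0, 5, -48]
GT       -> [0, 1]
GT       -> [0]
PUSH 10  -> [0, 10]
LOAD 1   -> [0, 10, -48]
POP      -> [0, 10]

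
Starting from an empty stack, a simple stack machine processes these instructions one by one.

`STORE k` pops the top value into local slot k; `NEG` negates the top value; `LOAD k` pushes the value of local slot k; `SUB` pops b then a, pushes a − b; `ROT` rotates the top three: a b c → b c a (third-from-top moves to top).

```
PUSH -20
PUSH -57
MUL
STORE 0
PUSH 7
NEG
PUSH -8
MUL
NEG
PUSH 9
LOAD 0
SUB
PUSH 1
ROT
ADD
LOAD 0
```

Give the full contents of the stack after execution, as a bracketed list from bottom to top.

PUSH -20  -20
PUSH -57  -20 -57
MUL       1140
STORE 0   (empty)
PUSH 7    7
NEG       -7
PUSH -8   -7 -8
MUL       56
NEG       -56
PUSH 9    -56 9
LOAD 0    -56 9 1140
SUB       -56 -1131
PUSH 1    -56 -1131 1
ROT       -1131 1 -56
ADD       -1131 -55
LOAD 0    -1131 -55 1140

[-1131, -55, 1140]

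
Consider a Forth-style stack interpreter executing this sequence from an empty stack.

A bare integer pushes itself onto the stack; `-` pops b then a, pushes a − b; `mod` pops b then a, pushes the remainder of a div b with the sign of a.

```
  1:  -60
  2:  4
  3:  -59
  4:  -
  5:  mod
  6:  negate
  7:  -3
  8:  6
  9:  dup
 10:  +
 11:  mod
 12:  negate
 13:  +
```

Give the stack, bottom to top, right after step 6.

-60    → -60
4      → -60 4
-59    → -60 4 -59
-      → -60 63
mod    → -60
negate → 60

[60]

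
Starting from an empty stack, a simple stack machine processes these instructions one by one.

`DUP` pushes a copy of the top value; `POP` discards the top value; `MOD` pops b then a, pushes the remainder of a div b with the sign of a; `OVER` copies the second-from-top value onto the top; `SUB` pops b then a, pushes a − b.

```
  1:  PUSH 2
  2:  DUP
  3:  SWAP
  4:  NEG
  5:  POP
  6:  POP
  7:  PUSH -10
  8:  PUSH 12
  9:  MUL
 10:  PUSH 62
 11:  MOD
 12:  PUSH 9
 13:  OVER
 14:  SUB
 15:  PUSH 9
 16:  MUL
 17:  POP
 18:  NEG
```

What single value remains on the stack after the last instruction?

PUSH 2   -> [2]
DUP      -> [2, 2]
SWAP     -> [2, 2]
NEG      -> [2, -2]
POP      -> [2]
POP      -> []
PUSH -10 -> [-10]
PUSH 12  -> [-10, 12]
MUL      -> [-120]
PUSH 62  -> [-120, 62]
MOD      -> [-58]
PUSH 9   -> [-58, 9]
OVER     -> [-58, 9, -58]
SUB      -> [-58, 67]
PUSH 9   -> [-58, 67, 9]
MUL      -> [-58, 603]
POP      -> [-58]
NEG      -> [58]

58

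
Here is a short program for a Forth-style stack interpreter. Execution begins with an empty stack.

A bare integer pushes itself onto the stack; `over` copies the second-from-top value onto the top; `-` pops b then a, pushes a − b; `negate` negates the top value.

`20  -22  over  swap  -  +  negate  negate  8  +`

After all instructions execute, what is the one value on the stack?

20      [20]
-22     [20, -22]
over    [20, -22, 20]
swap    [20, 20, -22]
-       [20, 42]
+       [62]
negate  [-62]
negate  [62]
8       [62, 8]
+       [70]

70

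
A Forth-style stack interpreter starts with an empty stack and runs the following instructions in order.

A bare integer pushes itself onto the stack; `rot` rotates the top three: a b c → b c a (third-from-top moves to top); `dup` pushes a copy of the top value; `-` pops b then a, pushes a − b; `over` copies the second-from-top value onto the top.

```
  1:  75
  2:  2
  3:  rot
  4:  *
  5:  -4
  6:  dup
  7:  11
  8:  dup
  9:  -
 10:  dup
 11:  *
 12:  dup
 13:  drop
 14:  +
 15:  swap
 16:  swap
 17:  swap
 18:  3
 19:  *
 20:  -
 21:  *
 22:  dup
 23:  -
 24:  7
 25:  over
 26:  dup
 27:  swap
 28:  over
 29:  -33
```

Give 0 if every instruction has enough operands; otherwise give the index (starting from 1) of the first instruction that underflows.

3

75  [75]
2   [75, 2]
rot  — needs 3 operands, stack has 2 → underflow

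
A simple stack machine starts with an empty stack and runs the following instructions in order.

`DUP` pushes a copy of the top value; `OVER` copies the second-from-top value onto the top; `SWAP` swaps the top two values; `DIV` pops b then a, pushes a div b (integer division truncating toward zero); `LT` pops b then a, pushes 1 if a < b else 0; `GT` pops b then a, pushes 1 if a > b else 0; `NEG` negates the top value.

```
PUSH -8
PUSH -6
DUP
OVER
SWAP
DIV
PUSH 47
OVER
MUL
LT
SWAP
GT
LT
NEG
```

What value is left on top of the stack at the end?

PUSH -8 → -8
PUSH -6 → -8 -6
DUP     → -8 -6 -6
OVER    → -8 -6 -6 -6
SWAP    → -8 -6 -6 -6
DIV     → -8 -6 1
PUSH 47 → -8 -6 1 47
OVER    → -8 -6 1 47 1
MUL     → -8 -6 1 47
LT      → -8 -6 1
SWAP    → -8 1 -6
GT      → -8 1
LT      → 1
NEG     → -1

-1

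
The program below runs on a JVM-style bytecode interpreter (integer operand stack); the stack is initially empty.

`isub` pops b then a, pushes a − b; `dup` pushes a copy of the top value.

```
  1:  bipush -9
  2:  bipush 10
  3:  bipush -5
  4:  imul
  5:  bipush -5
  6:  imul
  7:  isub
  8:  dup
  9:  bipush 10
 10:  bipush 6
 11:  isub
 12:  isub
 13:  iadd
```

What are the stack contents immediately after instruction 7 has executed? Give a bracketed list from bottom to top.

[-259]

bipush -9  -9
bipush 10  -9 10
bipush -5  -9 10 -5
imul       -9 -50
bipush -5  -9 -50 -5
imul       -9 250
isub       -259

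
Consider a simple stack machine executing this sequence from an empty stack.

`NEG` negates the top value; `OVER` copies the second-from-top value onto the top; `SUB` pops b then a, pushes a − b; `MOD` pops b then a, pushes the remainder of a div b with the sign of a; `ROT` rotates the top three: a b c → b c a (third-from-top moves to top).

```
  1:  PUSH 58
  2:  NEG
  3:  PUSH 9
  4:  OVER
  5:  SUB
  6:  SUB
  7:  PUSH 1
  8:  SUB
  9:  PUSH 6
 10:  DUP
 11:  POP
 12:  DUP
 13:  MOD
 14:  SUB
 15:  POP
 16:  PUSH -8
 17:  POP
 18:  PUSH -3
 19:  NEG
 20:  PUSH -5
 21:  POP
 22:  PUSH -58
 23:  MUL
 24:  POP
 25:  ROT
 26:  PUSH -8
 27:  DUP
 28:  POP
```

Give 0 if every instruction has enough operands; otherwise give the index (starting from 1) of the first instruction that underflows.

25

PUSH 58  : 58
NEG      : -58
PUSH 9   : -58 9
OVER     : -58 9 -58
SUB      : -58 67
SUB      : -125
PUSH 1   : -125 1
SUB      : -126
PUSH 6   : -126 6
DUP      : -126 6 6
POP      : -126 6
DUP      : -126 6 6
MOD      : -126 0
SUB      : -126
POP      : (empty)
PUSH -8  : -8
POP      : (empty)
PUSH -3  : -3
NEG      : 3
PUSH -5  : 3 -5
POP      : 3
PUSH -58 : 3 -58
MUL      : -174
POP      : (empty)
ROT  — needs 3 operands, stack has 0 → underflow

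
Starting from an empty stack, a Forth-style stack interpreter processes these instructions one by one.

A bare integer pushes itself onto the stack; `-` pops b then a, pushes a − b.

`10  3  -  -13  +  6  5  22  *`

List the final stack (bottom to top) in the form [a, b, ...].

[-6, 6, 110]

10  → [10]
3   → [10, 3]
-   → [7]
-13 → [7, -13]
+   → [-6]
6   → [-6, 6]
5   → [-6, 6, 5]
22  → [-6, 6, 5, 22]
*   → [-6, 6, 110]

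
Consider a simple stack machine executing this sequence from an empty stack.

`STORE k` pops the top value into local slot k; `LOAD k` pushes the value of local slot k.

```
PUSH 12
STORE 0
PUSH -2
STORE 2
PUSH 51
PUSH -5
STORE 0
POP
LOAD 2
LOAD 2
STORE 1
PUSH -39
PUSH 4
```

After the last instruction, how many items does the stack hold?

PUSH 12   [12]
STORE 0   []
PUSH -2   [-2]
STORE 2   []
PUSH 51   [51]
PUSH -5   [51, -5]
STORE 0   [51]
POP       []
LOAD 2    [-2]
LOAD 2    [-2, -2]
STORE 1   [-2]
PUSH -39  [-2, -39]
PUSH 4    [-2, -39, 4]

3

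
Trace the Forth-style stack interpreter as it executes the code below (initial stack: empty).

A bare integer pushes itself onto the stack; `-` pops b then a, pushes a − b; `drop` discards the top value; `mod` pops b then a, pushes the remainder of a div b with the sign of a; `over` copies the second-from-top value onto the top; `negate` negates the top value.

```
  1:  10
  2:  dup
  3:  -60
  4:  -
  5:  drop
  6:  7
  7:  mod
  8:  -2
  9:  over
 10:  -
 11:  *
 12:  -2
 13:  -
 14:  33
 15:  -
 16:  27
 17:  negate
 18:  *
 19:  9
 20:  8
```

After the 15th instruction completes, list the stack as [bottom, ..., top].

10   -> [10]
dup  -> [10, 10]
-60  -> [10, 10, -60]
-    -> [10, 70]
drop -> [10]
7    -> [10, 7]
mod  -> [3]
-2   -> [3, -2]
over -> [3, -2, 3]
-    -> [3, -5]
*    -> [-15]
-2   -> [-15, -2]
-    -> [-13]
33   -> [-13, 33]
-    -> [-46]

[-46]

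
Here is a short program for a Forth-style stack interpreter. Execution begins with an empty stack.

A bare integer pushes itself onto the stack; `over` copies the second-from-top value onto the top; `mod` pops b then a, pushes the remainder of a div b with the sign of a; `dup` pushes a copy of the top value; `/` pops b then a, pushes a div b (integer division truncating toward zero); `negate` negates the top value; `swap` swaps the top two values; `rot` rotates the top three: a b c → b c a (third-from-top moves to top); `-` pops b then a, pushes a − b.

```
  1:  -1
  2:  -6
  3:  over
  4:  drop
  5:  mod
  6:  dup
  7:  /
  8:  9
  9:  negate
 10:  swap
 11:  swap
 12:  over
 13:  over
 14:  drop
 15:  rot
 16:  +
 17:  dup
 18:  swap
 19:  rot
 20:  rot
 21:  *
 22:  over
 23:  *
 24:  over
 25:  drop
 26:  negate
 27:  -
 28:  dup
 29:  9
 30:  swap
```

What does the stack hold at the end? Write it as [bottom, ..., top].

-1     -> [-1]
-6     -> [-1, -6]
over   -> [-1, -6, -1]
drop   -> [-1, -6]
mod    -> [-1]
dup    -> [-1, -1]
/      -> [1]
9      -> [1, 9]
negate -> [1, -9]
swap   -> [-9, 1]
swap   -> [1, -9]
over   -> [1, -9, 1]
over   -> [1, -9, 1, -9]
drop   -> [1, -9, 1]
rot    -> [-9, 1, 1]
+      -> [-9, 2]
dup    -> [-9, 2, 2]
swap   -> [-9, 2, 2]
rot    -> [2, 2, -9]
rot    -> [2, -9, 2]
*      -> [2, -18]
over   -> [2, -18, 2]
*      -> [2, -36]
over   -> [2, -36, 2]
drop   -> [2, -36]
negate -> [2, 36]
-      -> [-34]
dup    -> [-34, -34]
9      -> [-34, -34, 9]
swap   -> [-34, 9, -34]

[-34, 9, -34]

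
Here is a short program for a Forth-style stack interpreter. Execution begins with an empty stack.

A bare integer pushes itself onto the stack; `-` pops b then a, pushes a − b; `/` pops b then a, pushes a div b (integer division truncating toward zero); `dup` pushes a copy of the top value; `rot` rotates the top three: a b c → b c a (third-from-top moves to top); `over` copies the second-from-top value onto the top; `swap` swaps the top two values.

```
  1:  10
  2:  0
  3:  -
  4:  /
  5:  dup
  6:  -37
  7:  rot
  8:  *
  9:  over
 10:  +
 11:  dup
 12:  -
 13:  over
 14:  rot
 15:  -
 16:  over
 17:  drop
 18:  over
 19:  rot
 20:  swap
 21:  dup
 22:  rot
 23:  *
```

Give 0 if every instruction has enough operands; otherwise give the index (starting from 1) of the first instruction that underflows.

10 : 10
0  : 10 0
-  : 10
/  — needs 2 operands, stack has 1 → underflow

4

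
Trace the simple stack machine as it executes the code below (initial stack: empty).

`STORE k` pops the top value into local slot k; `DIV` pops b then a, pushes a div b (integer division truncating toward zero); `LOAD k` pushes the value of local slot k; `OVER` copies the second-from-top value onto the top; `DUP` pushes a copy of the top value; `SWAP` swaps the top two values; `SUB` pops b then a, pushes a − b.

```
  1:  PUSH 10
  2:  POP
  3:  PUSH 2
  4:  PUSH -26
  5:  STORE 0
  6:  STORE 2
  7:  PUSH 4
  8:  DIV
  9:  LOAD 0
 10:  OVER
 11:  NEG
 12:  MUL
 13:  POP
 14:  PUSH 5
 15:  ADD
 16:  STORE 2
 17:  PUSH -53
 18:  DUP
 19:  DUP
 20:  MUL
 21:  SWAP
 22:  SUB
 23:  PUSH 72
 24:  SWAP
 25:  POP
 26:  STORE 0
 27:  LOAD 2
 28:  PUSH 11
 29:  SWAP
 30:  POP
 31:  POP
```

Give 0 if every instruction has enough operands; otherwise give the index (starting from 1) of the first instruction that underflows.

8

PUSH 10   10
POP       (empty)
PUSH 2    2
PUSH -26  2 -26
STORE 0   2
STORE 2   (empty)
PUSH 4    4
DIV  — needs 2 operands, stack has 1 → underflow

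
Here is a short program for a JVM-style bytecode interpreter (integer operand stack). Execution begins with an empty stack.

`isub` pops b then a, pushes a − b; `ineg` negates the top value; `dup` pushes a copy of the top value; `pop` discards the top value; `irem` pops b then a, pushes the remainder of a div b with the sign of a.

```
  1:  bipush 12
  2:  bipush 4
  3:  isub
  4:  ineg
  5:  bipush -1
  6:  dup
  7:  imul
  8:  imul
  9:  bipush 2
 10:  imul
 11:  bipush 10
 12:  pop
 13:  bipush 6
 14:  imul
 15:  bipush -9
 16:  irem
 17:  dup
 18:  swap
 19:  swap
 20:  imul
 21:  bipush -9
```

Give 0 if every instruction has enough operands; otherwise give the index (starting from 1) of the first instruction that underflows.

bipush 12 → 12
bipush 4  → 12 4
isub      → 8
ineg      → -8
bipush -1 → -8 -1
dup       → -8 -1 -1
imul      → -8 1
imul      → -8
bipush 2  → -8 2
imul      → -16
bipush 10 → -16 10
pop       → -16
bipush 6  → -16 6
imul      → -96
bipush -9 → -96 -9
irem      → -6
dup       → -6 -6
swap      → -6 -6
swap      → -6 -6
imul      → 36
bipush -9 → 36 -9

0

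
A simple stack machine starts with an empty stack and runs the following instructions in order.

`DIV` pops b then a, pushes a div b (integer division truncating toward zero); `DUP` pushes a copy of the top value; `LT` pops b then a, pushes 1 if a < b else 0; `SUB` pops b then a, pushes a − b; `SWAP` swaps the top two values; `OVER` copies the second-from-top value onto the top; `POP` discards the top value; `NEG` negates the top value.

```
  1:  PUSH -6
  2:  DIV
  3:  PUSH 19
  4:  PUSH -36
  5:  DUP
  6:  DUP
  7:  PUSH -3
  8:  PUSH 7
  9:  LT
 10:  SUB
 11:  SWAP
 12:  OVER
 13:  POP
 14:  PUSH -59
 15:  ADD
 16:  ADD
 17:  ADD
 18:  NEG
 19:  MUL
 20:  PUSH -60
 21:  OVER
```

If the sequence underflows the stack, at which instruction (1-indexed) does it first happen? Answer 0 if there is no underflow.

2

PUSH -6  [-6]
DIV  — needs 2 operands, stack has 1 → underflow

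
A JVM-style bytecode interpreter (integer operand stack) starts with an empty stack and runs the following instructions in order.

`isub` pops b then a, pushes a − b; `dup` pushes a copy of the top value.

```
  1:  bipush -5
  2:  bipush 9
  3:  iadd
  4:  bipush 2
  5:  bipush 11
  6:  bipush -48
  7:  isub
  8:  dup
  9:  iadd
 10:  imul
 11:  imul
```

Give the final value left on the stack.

bipush -5  -> [-5]
bipush 9   -> [-5, 9]
iadd       -> [4]
bipush 2   -> [4, 2]
bipush 11  -> [4, 2, 11]
bipush -48 -> [4, 2, 11, -48]
isub       -> [4, 2, 59]
dup        -> [4, 2, 59, 59]
iadd       -> [4, 2, 118]
imul       -> [4, 236]
imul       -> [944]

944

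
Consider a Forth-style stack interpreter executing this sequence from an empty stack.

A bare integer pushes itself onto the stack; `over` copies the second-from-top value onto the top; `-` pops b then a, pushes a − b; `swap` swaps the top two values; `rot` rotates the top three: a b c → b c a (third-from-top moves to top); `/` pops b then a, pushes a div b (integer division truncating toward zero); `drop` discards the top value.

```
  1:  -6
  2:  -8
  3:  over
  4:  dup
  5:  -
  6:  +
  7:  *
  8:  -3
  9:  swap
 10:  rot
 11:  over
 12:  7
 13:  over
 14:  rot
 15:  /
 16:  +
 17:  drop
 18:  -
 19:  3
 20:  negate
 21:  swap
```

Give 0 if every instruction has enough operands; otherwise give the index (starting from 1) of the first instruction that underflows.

-6   : [-6]
-8   : [-6, -8]
over : [-6, -8, -6]
dup  : [-6, -8, -6, -6]
-    : [-6, -8, 0]
+    : [-6, -8]
*    : [48]
-3   : [48, -3]
swap : [-3, 48]
rot  — needs 3 operands, stack has 2 → underflow

10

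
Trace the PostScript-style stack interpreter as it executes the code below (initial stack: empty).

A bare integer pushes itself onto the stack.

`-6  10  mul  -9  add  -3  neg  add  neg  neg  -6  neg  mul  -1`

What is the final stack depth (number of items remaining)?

-6  : -6
10  : -6 10
mul : -60
-9  : -60 -9
add : -69
-3  : -69 -3
neg : -69 3
add : -66
neg : 66
neg : -66
-6  : -66 -6
neg : -66 6
mul : -396
-1  : -396 -1

2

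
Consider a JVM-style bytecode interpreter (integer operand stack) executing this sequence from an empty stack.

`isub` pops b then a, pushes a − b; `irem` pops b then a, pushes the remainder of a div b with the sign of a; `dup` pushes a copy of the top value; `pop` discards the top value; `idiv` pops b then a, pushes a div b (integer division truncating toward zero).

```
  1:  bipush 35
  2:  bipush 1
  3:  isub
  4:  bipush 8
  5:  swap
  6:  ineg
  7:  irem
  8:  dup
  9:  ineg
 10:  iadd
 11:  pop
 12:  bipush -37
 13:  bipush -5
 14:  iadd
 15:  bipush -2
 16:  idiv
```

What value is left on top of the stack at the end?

bipush 35  -> 35
bipush 1   -> 35 1
isub       -> 34
bipush 8   -> 34 8
swap       -> 8 34
ineg       -> 8 -34
irem       -> 8
dup        -> 8 8
ineg       -> 8 -8
iadd       -> 0
pop        -> (empty)
bipush -37 -> -37
bipush -5  -> -37 -5
iadd       -> -42
bipush -2  -> -42 -2
idiv       -> 21

21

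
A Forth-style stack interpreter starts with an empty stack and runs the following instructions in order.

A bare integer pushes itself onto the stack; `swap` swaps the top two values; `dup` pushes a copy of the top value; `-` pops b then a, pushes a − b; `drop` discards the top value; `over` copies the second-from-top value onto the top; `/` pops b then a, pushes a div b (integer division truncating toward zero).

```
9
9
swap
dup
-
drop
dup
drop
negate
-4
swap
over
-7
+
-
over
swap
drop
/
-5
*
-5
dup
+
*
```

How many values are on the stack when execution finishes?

1

9      → [9]
9      → [9, 9]
swap   → [9, 9]
dup    → [9, 9, 9]
-      → [9, 0]
drop   → [9]
dup    → [9, 9]
drop   → [9]
negate → [-9]
-4     → [-9, -4]
swap   → [-4, -9]
over   → [-4, -9, -4]
-7     → [-4, -9, -4, -7]
+      → [-4, -9, -11]
-      → [-4, 2]
over   → [-4, 2, -4]
swap   → [-4, -4, 2]
drop   → [-4, -4]
/      → [1]
-5     → [1, -5]
*      → [-5]
-5     → [-5, -5]
dup    → [-5, -5, -5]
+      → [-5, -10]
*      → [50]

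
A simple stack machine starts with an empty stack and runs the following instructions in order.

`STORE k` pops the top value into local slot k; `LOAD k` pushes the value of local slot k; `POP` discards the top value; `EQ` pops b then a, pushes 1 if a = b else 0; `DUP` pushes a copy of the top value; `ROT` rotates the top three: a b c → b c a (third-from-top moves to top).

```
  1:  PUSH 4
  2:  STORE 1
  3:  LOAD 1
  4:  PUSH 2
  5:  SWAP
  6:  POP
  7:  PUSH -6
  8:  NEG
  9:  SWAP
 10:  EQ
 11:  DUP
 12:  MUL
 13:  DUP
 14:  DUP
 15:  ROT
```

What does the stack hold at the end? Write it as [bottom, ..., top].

PUSH 4  : [4]
STORE 1 : []
LOAD 1  : [4]
PUSH 2  : [4, 2]
SWAP    : [2, 4]
POP     : [2]
PUSH -6 : [2, -6]
NEG     : [2, 6]
SWAP    : [6, 2]
EQ      : [0]
DUP     : [0, 0]
MUL     : [0]
DUP     : [0, 0]
DUP     : [0, 0, 0]
ROT     : [0, 0, 0]

[0, 0, 0]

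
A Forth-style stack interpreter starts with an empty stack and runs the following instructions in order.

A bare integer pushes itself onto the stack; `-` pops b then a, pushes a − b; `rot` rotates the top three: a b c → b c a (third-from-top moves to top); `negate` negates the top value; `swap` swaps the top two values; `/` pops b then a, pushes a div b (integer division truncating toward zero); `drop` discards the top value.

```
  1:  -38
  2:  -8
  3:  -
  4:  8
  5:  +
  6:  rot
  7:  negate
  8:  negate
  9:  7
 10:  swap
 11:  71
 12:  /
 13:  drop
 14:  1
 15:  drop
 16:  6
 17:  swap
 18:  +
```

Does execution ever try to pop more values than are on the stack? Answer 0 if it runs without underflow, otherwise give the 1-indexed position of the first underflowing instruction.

6

-38 -> -38
-8  -> -38 -8
-   -> -30
8   -> -30 8
+   -> -22
rot  — needs 3 operands, stack has 1 → underflow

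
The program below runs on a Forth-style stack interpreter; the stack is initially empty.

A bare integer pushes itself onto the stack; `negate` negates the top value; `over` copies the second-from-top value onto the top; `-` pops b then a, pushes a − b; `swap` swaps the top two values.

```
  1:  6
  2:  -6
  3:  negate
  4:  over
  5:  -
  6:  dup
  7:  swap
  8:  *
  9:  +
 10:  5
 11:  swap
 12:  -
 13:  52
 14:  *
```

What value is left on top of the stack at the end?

-52

6      -> 6
-6     -> 6 -6
negate -> 6 6
over   -> 6 6 6
-      -> 6 0
dup    -> 6 0 0
swap   -> 6 0 0
*      -> 6 0
+      -> 6
5      -> 6 5
swap   -> 5 6
-      -> -1
52     -> -1 52
*      -> -52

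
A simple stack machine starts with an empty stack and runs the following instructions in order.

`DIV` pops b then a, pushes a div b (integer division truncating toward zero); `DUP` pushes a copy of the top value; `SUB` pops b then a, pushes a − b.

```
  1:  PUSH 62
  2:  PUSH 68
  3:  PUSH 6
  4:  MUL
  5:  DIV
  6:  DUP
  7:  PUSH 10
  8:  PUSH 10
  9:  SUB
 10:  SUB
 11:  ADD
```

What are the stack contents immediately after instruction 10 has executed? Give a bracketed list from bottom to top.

[0, 0]

PUSH 62 → [62]
PUSH 68 → [62, 68]
PUSH 6  → [62, 68, 6]
MUL     → [62, 408]
DIV     → [0]
DUP     → [0, 0]
PUSH 10 → [0, 0, 10]
PUSH 10 → [0, 0, 10, 10]
SUB     → [0, 0, 0]
SUB     → [0, 0]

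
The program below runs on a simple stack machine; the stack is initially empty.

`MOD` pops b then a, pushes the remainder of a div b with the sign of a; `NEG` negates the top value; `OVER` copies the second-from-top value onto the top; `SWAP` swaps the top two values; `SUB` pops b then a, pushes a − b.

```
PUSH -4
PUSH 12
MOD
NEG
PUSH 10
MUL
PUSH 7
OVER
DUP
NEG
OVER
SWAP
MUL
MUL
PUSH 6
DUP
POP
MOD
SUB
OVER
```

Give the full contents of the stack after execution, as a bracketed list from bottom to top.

PUSH -4  -4
PUSH 12  -4 12
MOD      -4
NEG      4
PUSH 10  4 10
MUL      40
PUSH 7   40 7
OVER     40 7 40
DUP      40 7 40 40
NEG      40 7 40 -40
OVER     40 7 40 -40 40
SWAP     40 7 40 40 -40
MUL      40 7 40 -1600
MUL      40 7 -64000
PUSH 6   40 7 -64000 6
DUP      40 7 -64000 6 6
POP      40 7 -64000 6
MOD      40 7 -4
SUB      40 11
OVER     40 11 40

[40, 11, 40]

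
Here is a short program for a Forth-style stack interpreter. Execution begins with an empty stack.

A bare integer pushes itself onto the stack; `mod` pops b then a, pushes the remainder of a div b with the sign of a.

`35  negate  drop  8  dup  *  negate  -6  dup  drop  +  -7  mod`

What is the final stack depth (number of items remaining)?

1

35      [35]
negate  [-35]
drop    []
8       [8]
dup     [8, 8]
*       [64]
negate  [-64]
-6      [-64, -6]
dup     [-64, -6, -6]
drop    [-64, -6]
+       [-70]
-7      [-70, -7]
mod     [0]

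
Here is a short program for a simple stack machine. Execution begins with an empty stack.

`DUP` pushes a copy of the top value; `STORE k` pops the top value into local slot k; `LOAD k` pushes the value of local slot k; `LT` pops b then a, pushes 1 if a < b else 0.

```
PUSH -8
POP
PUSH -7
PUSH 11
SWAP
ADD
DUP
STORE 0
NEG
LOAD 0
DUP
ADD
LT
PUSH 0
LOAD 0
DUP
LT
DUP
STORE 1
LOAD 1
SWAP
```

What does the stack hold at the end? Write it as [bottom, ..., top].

[1, 0, 0, 0]

PUSH -8 -> [-8]
POP     -> []
PUSH -7 -> [-7]
PUSH 11 -> [-7, 11]
SWAP    -> [11, -7]
ADD     -> [4]
DUP     -> [4, 4]
STORE 0 -> [4]
NEG     -> [-4]
LOAD 0  -> [-4, 4]
DUP     -> [-4, 4, 4]
ADD     -> [-4, 8]
LT      -> [1]
PUSH 0  -> [1, 0]
LOAD 0  -> [1, 0, 4]
DUP     -> [1, 0, 4, 4]
LT      -> [1, 0, 0]
DUP     -> [1, 0, 0, 0]
STORE 1 -> [1, 0, 0]
LOAD 1  -> [1, 0, 0, 0]
SWAP    -> [1, 0, 0, 0]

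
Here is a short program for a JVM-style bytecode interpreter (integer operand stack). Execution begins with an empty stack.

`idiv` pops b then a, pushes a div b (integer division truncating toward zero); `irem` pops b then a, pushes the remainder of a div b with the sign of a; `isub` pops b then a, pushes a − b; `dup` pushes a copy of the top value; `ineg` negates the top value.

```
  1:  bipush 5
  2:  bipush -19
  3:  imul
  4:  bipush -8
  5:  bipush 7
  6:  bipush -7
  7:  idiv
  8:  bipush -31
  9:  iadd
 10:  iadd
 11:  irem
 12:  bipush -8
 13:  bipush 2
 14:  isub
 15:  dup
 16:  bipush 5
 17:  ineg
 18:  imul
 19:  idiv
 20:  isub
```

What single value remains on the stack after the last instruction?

bipush 5   → [5]
bipush -19 → [5, -19]
imul       → [-95]
bipush -8  → [-95, -8]
bipush 7   → [-95, -8, 7]
bipush -7  → [-95, -8, 7, -7]
idiv       → [-95, -8, -1]
bipush -31 → [-95, -8, -1, -31]
iadd       → [-95, -8, -32]
iadd       → [-95, -40]
irem       → [-15]
bipush -8  → [-15, -8]
bipush 2   → [-15, -8, 2]
isub       → [-15, -10]
dup        → [-15, -10, -10]
bipush 5   → [-15, -10, -10, 5]
ineg       → [-15, -10, -10, -5]
imul       → [-15, -10, 50]
idiv       → [-15, 0]
isub       → [-15]

-15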